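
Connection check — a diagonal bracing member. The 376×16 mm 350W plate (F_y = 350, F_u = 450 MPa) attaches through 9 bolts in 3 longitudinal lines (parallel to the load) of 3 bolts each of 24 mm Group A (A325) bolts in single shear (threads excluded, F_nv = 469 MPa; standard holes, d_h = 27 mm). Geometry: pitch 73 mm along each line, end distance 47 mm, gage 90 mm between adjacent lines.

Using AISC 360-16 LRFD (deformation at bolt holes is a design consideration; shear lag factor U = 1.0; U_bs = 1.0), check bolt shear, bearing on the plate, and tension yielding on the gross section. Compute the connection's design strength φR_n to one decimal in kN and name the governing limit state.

1432.2 kN (bolt shear governs)

Bolt shear: A_b = π(24)²/4 = 452.39 mm². φR_n = 0.75 × 469 × 452.39 × 9 × 1 = 1432.2 kN.
Bearing (16 mm plate, F_u = 450 MPa): end bolts L_c = 47 − 27/2 = 33.5, R_n = min(1.2×33.5×16×450, 2.4×24×16×450) = 289.44 kN/bolt; interior L_c = 73 − 27 = 46, R_n = 397.44 kN/bolt. φR_n = 0.75 × (3×289.44 + 6×397.44) = 2439.7 kN.
Tension yield (gross): A_g = 376×16 = 6016 mm². φR_n = 0.90 × 350 × 6016 = 1895.0 kN.
Governing: min(1432.2, 2439.7, 1895.0) = 1432.2 kN → bolt shear.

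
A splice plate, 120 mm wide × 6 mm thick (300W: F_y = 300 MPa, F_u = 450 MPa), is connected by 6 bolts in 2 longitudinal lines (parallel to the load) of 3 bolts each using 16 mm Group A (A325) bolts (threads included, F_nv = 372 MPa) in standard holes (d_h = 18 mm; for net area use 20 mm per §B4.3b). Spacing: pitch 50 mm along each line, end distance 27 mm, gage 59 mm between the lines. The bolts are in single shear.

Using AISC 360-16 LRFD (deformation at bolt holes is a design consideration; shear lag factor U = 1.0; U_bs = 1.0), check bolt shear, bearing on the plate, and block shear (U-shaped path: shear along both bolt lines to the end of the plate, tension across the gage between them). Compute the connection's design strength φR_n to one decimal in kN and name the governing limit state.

266.1 kN (block shear governs)

Bolt shear: A_b = π(16)²/4 = 201.06 mm². φR_n = 0.75 × 372 × 201.06 × 6 × 1 = 336.6 kN.
Bearing (6 mm plate, F_u = 450 MPa): end bolts L_c = 27 − 18/2 = 18, R_n = min(1.2×18×6×450, 2.4×16×6×450) = 58.32 kN/bolt; interior L_c = 50 − 18 = 32, R_n = 103.68 kN/bolt. φR_n = 0.75 × (2×58.32 + 4×103.68) = 398.5 kN.
Block shear: shear path 2×[27+2×50] = 2×127 mm, A_gv = 1524, A_nv = 2×(127 − 2.5×20)×6 = 924 mm²; tension across gage: (59 − 1×20)×6 = 234 mm². R_n = min(0.6×450×924, 0.6×300×1524) + 1.0×450×234 = min(249.48, 274.32) + 105.3 = 354.78 kN. φR_n = 0.75 × 354.78 = 266.1 kN.
Governing: min(336.6, 398.5, 266.1) = 266.1 kN → block shear.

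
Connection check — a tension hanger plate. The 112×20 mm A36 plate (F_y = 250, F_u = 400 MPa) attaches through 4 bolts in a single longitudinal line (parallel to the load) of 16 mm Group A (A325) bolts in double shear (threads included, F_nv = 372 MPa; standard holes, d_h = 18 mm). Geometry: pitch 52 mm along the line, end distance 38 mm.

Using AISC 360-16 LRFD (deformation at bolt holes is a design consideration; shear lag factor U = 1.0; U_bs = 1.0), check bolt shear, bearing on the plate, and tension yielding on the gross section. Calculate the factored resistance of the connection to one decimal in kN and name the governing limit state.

448.8 kN (bolt shear governs)

Bolt shear: A_b = π(16)²/4 = 201.06 mm². φR_n = 0.75 × 372 × 201.06 × 4 × 2 = 448.8 kN.
Bearing (20 mm plate, F_u = 400 MPa): end bolts L_c = 38 − 18/2 = 29, R_n = min(1.2×29×20×400, 2.4×16×20×400) = 278.4 kN/bolt; interior L_c = 52 − 18 = 34, R_n = 307.2 kN/bolt. φR_n = 0.75 × (1×278.4 + 3×307.2) = 900.0 kN.
Tension yield (gross): A_g = 112×20 = 2240 mm². φR_n = 0.90 × 250 × 2240 = 504.0 kN.
Governing: min(448.8, 900.0, 504.0) = 448.8 kN → bolt shear.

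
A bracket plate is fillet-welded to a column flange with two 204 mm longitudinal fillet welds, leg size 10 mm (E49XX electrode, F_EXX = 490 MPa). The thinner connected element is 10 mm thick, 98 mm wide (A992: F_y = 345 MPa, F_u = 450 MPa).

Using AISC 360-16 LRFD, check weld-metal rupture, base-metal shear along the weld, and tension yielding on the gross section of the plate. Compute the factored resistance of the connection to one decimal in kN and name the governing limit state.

304.3 kN (gross-section yield governs)

Weld metal: throat = 0.707×10 = 7.07 mm, L = 2×204 = 408 mm. φR_n = 0.75 × 0.6 × 490 × 7.07 × 408 = 636.0 kN.
Base metal shear (10 mm plate): yield φR_n = 1.0×0.6×345×10×408 = 844.6 kN; rupture φR_n = 0.75×0.6×450×10×408 = 826.2 kN; take 826.2 kN (rupture).
Tension yield (gross): A_g = 98×10 = 980 mm². φR_n = 0.90 × 345 × 980 = 304.3 kN.
Governing: min(636.0, 826.2, 304.3) = 304.3 kN → gross-section yield.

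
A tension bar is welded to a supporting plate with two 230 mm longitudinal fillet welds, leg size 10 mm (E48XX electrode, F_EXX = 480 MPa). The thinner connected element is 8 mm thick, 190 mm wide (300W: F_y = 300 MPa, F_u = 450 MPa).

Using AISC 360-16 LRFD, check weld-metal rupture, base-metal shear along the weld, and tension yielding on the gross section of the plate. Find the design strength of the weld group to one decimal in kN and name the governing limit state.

410.4 kN (gross-section yield governs)

Weld metal: throat = 0.707×10 = 7.07 mm, L = 2×230 = 460 mm. φR_n = 0.75 × 0.6 × 480 × 7.07 × 460 = 702.5 kN.
Base metal shear (8 mm plate): yield φR_n = 1.0×0.6×300×8×460 = 662.4 kN; rupture φR_n = 0.75×0.6×450×8×460 = 745.2 kN; take 662.4 kN (yield).
Tension yield (gross): A_g = 190×8 = 1520 mm². φR_n = 0.90 × 300 × 1520 = 410.4 kN.
Governing: min(702.5, 662.4, 410.4) = 410.4 kN → gross-section yield.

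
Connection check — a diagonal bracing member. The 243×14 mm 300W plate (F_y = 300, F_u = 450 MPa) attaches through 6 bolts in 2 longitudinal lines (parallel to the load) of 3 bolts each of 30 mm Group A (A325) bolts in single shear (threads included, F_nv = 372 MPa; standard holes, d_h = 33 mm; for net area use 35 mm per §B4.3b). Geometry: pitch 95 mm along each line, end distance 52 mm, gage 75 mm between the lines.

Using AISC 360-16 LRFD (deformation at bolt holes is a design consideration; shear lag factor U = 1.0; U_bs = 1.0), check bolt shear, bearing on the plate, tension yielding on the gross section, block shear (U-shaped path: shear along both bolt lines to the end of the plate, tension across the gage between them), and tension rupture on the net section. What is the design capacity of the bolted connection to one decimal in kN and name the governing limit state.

817.4 kN (net-section rupture governs)

Bolt shear: A_b = π(30)²/4 = 706.86 mm². φR_n = 0.75 × 372 × 706.86 × 6 × 1 = 1183.3 kN.
Bearing (14 mm plate, F_u = 450 MPa): end bolts L_c = 52 − 33/2 = 35.5, R_n = min(1.2×35.5×14×450, 2.4×30×14×450) = 268.38 kN/bolt; interior L_c = 95 − 33 = 62, R_n = 453.6 kN/bolt. φR_n = 0.75 × (2×268.38 + 4×453.6) = 1763.4 kN.
Tension yield (gross): A_g = 243×14 = 3402 mm². φR_n = 0.90 × 300 × 3402 = 918.5 kN.
Block shear: shear path 2×[52+2×95] = 2×242 mm, A_gv = 6776, A_nv = 2×(242 − 2.5×35)×14 = 4326 mm²; tension across gage: (75 − 1×35)×14 = 560 mm². R_n = min(0.6×450×4326, 0.6×300×6776) + 1.0×450×560 = min(1168, 1219.7) + 252 = 1420 kN. φR_n = 0.75 × 1420 = 1065.0 kN.
Tension rupture (net): A_n = (243 − 2×35)×14 = 2422 mm² (U = 1.0, A_e = A_n). φR_n = 0.75 × 450 × 2422 = 817.4 kN.
Governing: min(1183.3, 1763.4, 918.5, 1065.0, 817.4) = 817.4 kN → net-section rupture.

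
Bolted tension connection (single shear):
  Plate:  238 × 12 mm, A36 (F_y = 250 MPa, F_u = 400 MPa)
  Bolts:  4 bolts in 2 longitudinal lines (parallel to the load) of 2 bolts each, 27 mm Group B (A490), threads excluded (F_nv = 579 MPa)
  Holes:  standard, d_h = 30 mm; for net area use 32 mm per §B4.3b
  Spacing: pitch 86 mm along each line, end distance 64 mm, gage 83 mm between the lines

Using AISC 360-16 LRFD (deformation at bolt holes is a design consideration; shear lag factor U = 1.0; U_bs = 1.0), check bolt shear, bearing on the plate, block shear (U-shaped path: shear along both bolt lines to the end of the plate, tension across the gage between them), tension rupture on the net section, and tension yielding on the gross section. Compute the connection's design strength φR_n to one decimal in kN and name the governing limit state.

588.6 kN (block shear governs)

Bolt shear: A_b = π(27)²/4 = 572.56 mm². φR_n = 0.75 × 579 × 572.56 × 4 × 1 = 994.5 kN.
Bearing (12 mm plate, F_u = 400 MPa): end bolts L_c = 64 − 30/2 = 49, R_n = min(1.2×49×12×400, 2.4×27×12×400) = 282.24 kN/bolt; interior L_c = 86 − 30 = 56, R_n = 311.04 kN/bolt. φR_n = 0.75 × (2×282.24 + 2×311.04) = 889.9 kN.
Block shear: shear path 2×[64+1×86] = 2×150 mm, A_gv = 3600, A_nv = 2×(150 − 1.5×32)×12 = 2448 mm²; tension across gage: (83 − 1×32)×12 = 612 mm². R_n = min(0.6×400×2448, 0.6×250×3600) + 1.0×400×612 = min(587.52, 540) + 244.8 = 784.8 kN. φR_n = 0.75 × 784.8 = 588.6 kN.
Tension rupture (net): A_n = (238 − 2×32)×12 = 2088 mm² (U = 1.0, A_e = A_n). φR_n = 0.75 × 400 × 2088 = 626.4 kN.
Tension yield (gross): A_g = 238×12 = 2856 mm². φR_n = 0.90 × 250 × 2856 = 642.6 kN.
Governing: min(994.5, 889.9, 588.6, 626.4, 642.6) = 588.6 kN → block shear.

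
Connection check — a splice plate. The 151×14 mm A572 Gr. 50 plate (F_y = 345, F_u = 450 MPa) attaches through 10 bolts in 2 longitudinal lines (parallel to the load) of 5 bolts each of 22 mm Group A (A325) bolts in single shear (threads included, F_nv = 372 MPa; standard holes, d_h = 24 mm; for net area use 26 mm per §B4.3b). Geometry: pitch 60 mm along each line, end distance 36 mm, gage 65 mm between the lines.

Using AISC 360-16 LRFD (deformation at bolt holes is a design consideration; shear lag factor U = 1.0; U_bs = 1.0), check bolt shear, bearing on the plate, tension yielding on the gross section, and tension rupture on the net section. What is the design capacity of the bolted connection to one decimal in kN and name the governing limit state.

467.8 kN (net-section rupture governs)

Bolt shear: A_b = π(22)²/4 = 380.13 mm². φR_n = 0.75 × 372 × 380.13 × 10 × 1 = 1060.6 kN.
Bearing (14 mm plate, F_u = 450 MPa): end bolts L_c = 36 − 24/2 = 24, R_n = min(1.2×24×14×450, 2.4×22×14×450) = 181.44 kN/bolt; interior L_c = 60 − 24 = 36, R_n = 272.16 kN/bolt. φR_n = 0.75 × (2×181.44 + 8×272.16) = 1905.1 kN.
Tension yield (gross): A_g = 151×14 = 2114 mm². φR_n = 0.90 × 345 × 2114 = 656.4 kN.
Tension rupture (net): A_n = (151 − 2×26)×14 = 1386 mm² (U = 1.0, A_e = A_n). φR_n = 0.75 × 450 × 1386 = 467.8 kN.
Governing: min(1060.6, 1905.1, 656.4, 467.8) = 467.8 kN → net-section rupture.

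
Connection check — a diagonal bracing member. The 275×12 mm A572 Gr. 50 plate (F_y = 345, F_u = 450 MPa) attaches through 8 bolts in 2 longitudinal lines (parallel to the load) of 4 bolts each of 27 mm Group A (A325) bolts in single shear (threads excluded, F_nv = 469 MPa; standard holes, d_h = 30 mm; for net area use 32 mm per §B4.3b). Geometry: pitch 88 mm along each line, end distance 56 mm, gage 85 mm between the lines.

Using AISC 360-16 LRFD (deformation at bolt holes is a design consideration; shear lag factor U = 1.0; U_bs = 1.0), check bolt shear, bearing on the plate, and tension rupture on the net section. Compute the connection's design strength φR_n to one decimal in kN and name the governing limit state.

Bolt shear: A_b = π(27)²/4 = 572.56 mm². φR_n = 0.75 × 469 × 572.56 × 8 × 1 = 1611.2 kN.
Bearing (12 mm plate, F_u = 450 MPa): end bolts L_c = 56 − 30/2 = 41, R_n = min(1.2×41×12×450, 2.4×27×12×450) = 265.68 kN/bolt; interior L_c = 88 − 30 = 58, R_n = 349.92 kN/bolt. φR_n = 0.75 × (2×265.68 + 6×349.92) = 1973.2 kN.
Tension rupture (net): A_n = (275 − 2×32)×12 = 2532 mm² (U = 1.0, A_e = A_n). φR_n = 0.75 × 450 × 2532 = 854.6 kN.
Governing: min(1611.2, 1973.2, 854.6) = 854.6 kN → net-section rupture.

854.6 kN (net-section rupture governs)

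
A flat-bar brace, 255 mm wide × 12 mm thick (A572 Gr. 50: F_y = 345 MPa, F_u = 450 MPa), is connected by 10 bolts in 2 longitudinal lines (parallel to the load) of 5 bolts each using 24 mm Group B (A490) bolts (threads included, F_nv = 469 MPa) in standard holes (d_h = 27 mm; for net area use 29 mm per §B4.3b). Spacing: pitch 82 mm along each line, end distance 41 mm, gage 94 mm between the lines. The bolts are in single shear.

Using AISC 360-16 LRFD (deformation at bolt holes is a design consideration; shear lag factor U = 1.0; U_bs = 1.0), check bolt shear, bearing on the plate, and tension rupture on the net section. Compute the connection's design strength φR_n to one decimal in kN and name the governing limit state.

Bolt shear: A_b = π(24)²/4 = 452.39 mm². φR_n = 0.75 × 469 × 452.39 × 10 × 1 = 1591.3 kN.
Bearing (12 mm plate, F_u = 450 MPa): end bolts L_c = 41 − 27/2 = 27.5, R_n = min(1.2×27.5×12×450, 2.4×24×12×450) = 178.2 kN/bolt; interior L_c = 82 − 27 = 55, R_n = 311.04 kN/bolt. φR_n = 0.75 × (2×178.2 + 8×311.04) = 2133.5 kN.
Tension rupture (net): A_n = (255 − 2×29)×12 = 2364 mm² (U = 1.0, A_e = A_n). φR_n = 0.75 × 450 × 2364 = 797.9 kN.
Governing: min(1591.3, 2133.5, 797.9) = 797.9 kN → net-section rupture.

797.9 kN (net-section rupture governs)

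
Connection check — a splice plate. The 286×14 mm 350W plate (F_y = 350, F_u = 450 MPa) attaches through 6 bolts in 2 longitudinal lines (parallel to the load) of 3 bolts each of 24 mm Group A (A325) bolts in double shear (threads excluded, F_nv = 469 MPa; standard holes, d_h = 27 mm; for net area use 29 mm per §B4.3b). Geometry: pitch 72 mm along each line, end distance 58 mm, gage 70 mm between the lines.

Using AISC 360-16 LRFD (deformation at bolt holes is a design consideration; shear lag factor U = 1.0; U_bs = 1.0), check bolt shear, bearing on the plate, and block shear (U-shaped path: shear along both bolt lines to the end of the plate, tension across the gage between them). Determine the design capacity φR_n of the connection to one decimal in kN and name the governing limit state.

Bolt shear: A_b = π(24)²/4 = 452.39 mm². φR_n = 0.75 × 469 × 452.39 × 6 × 2 = 1909.5 kN.
Bearing (14 mm plate, F_u = 450 MPa): end bolts L_c = 58 − 27/2 = 44.5, R_n = min(1.2×44.5×14×450, 2.4×24×14×450) = 336.42 kN/bolt; interior L_c = 72 − 27 = 45, R_n = 340.2 kN/bolt. φR_n = 0.75 × (2×336.42 + 4×340.2) = 1525.2 kN.
Block shear: shear path 2×[58+2×72] = 2×202 mm, A_gv = 5656, A_nv = 2×(202 − 2.5×29)×14 = 3626 mm²; tension across gage: (70 − 1×29)×14 = 574 mm². R_n = min(0.6×450×3626, 0.6×350×5656) + 1.0×450×574 = min(979.02, 1187.8) + 258.3 = 1237.3 kN. φR_n = 0.75 × 1237.3 = 928.0 kN.
Governing: min(1909.5, 1525.2, 928.0) = 928.0 kN → block shear.

928.0 kN (block shear governs)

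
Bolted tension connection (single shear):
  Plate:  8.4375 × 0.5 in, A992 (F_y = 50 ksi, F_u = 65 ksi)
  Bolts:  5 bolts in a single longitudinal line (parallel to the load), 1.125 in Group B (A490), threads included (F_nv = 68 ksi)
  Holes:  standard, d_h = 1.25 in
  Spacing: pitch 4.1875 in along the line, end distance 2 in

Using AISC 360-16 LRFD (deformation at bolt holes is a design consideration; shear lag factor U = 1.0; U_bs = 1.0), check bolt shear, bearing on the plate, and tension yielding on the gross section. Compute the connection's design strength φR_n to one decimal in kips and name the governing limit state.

189.8 kips (gross-section yield governs)

Bolt shear: A_b = π(1.125)²/4 = 0.99402 in². φR_n = 0.75 × 68 × 0.99402 × 5 × 1 = 253.5 kips.
Bearing (0.5 in plate, F_u = 65 ksi): end bolts L_c = 2 − 1.25/2 = 1.375, R_n = min(1.2×1.375×0.5×65, 2.4×1.125×0.5×65) = 53.625 kips/bolt; interior L_c = 4.1875 − 1.25 = 2.9375, R_n = 87.75 kips/bolt. φR_n = 0.75 × (1×53.625 + 4×87.75) = 303.5 kips.
Tension yield (gross): A_g = 8.4375×0.5 = 4.2188 in². φR_n = 0.90 × 50 × 4.2188 = 189.8 kips.
Governing: min(253.5, 303.5, 189.8) = 189.8 kips → gross-section yield.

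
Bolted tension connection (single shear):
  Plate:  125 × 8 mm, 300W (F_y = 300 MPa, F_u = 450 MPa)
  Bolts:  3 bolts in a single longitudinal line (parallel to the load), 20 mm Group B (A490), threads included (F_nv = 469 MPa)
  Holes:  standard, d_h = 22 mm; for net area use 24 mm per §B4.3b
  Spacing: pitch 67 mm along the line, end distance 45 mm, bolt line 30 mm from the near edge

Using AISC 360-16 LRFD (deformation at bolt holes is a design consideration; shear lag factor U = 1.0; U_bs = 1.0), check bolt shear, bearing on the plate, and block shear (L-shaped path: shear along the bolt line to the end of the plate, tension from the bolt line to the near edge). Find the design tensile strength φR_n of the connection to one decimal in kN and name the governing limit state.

241.4 kN (block shear governs)

Bolt shear: A_b = π(20)²/4 = 314.16 mm². φR_n = 0.75 × 469 × 314.16 × 3 × 1 = 331.5 kN.
Bearing (8 mm plate, F_u = 450 MPa): end bolts L_c = 45 − 22/2 = 34, R_n = min(1.2×34×8×450, 2.4×20×8×450) = 146.88 kN/bolt; interior L_c = 67 − 22 = 45, R_n = 172.8 kN/bolt. φR_n = 0.75 × (1×146.88 + 2×172.8) = 369.4 kN.
Block shear: shear path 1×[45+2×67] = 1×179 mm, A_gv = 1432, A_nv = 1×(179 − 2.5×24)×8 = 952 mm²; tension to near edge: (30 − 0.5×24)×8 = 144 mm². R_n = min(0.6×450×952, 0.6×300×1432) + 1.0×450×144 = min(257.04, 257.76) + 64.8 = 321.84 kN. φR_n = 0.75 × 321.84 = 241.4 kN.
Governing: min(331.5, 369.4, 241.4) = 241.4 kN → block shear.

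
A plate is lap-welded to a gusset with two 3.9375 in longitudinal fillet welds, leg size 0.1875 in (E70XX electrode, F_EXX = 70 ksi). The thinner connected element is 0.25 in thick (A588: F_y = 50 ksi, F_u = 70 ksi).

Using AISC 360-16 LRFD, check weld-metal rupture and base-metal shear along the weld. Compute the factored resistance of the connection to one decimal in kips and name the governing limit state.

32.9 kips (weld metal governs)

Weld metal: throat = 0.707×0.1875 = 0.13256 in, L = 2×3.9375 = 7.875 in. φR_n = 0.75 × 0.6 × 70 × 0.13256 × 7.875 = 32.9 kips.
Base metal shear (0.25 in plate): yield φR_n = 1.0×0.6×50×0.25×7.875 = 59.1 kips; rupture φR_n = 0.75×0.6×70×0.25×7.875 = 62.0 kips; take 59.1 kips (yield).
Governing: min(32.9, 59.1) = 32.9 kips → weld metal.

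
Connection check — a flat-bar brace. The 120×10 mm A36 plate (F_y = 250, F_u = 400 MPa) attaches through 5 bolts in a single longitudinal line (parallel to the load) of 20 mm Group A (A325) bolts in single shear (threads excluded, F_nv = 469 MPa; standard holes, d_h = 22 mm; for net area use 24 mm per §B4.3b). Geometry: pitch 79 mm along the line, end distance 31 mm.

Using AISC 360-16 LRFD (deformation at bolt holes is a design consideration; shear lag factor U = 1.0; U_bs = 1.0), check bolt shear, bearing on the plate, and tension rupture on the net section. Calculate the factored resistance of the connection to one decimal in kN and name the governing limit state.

Bolt shear: A_b = π(20)²/4 = 314.16 mm². φR_n = 0.75 × 469 × 314.16 × 5 × 1 = 552.5 kN.
Bearing (10 mm plate, F_u = 400 MPa): end bolts L_c = 31 − 22/2 = 20, R_n = min(1.2×20×10×400, 2.4×20×10×400) = 96 kN/bolt; interior L_c = 79 − 22 = 57, R_n = 192 kN/bolt. φR_n = 0.75 × (1×96 + 4×192) = 648.0 kN.
Tension rupture (net): A_n = (120 − 1×24)×10 = 960 mm² (U = 1.0, A_e = A_n). φR_n = 0.75 × 400 × 960 = 288.0 kN.
Governing: min(552.5, 648.0, 288.0) = 288.0 kN → net-section rupture.

288.0 kN (net-section rupture governs)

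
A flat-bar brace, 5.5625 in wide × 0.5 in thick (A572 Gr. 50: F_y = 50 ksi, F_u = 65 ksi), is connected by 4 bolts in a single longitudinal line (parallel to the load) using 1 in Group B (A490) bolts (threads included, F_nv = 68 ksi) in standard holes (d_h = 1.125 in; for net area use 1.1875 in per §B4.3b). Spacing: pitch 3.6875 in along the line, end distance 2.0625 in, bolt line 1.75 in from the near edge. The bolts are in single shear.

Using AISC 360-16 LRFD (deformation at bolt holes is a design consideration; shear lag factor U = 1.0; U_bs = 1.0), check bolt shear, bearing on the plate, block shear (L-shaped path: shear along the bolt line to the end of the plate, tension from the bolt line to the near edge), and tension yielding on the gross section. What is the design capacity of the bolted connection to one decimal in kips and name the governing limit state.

Bolt shear: A_b = π(1)²/4 = 0.7854 in². φR_n = 0.75 × 68 × 0.7854 × 4 × 1 = 160.2 kips.
Bearing (0.5 in plate, F_u = 65 ksi): end bolts L_c = 2.0625 − 1.125/2 = 1.5, R_n = min(1.2×1.5×0.5×65, 2.4×1×0.5×65) = 58.5 kips/bolt; interior L_c = 3.6875 − 1.125 = 2.5625, R_n = 78 kips/bolt. φR_n = 0.75 × (1×58.5 + 3×78) = 219.4 kips.
Block shear: shear path 1×[2.0625+3×3.6875] = 1×13.125 in, A_gv = 6.5625, A_nv = 1×(13.125 − 3.5×1.1875)×0.5 = 4.4844 in²; tension to near edge: (1.75 − 0.5×1.1875)×0.5 = 0.57813 in². R_n = min(0.6×65×4.4844, 0.6×50×6.5625) + 1.0×65×0.57813 = min(174.89, 196.88) + 37.578 = 212.47 kips. φR_n = 0.75 × 212.47 = 159.4 kips.
Tension yield (gross): A_g = 5.5625×0.5 = 2.7813 in². φR_n = 0.90 × 50 × 2.7813 = 125.2 kips.
Governing: min(160.2, 219.4, 159.4, 125.2) = 125.2 kips → gross-section yield.

125.2 kips (gross-section yield governs)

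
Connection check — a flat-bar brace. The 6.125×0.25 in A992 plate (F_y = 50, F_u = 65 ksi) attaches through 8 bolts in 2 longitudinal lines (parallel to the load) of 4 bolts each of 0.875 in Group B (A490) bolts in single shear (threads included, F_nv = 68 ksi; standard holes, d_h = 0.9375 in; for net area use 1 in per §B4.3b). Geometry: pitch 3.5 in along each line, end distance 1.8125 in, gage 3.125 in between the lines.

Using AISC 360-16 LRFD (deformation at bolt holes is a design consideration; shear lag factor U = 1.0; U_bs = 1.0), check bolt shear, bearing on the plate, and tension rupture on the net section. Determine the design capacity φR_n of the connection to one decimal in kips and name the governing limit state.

50.3 kips (net-section rupture governs)

Bolt shear: A_b = π(0.875)²/4 = 0.60132 in². φR_n = 0.75 × 68 × 0.60132 × 8 × 1 = 245.3 kips.
Bearing (0.25 in plate, F_u = 65 ksi): end bolts L_c = 1.8125 − 0.9375/2 = 1.34375, R_n = min(1.2×1.34375×0.25×65, 2.4×0.875×0.25×65) = 26.203 kips/bolt; interior L_c = 3.5 − 0.9375 = 2.5625, R_n = 34.125 kips/bolt. φR_n = 0.75 × (2×26.203 + 6×34.125) = 192.9 kips.
Tension rupture (net): A_n = (6.125 − 2×1)×0.25 = 1.0313 in² (U = 1.0, A_e = A_n). φR_n = 0.75 × 65 × 1.0313 = 50.3 kips.
Governing: min(245.3, 192.9, 50.3) = 50.3 kips → net-section rupture.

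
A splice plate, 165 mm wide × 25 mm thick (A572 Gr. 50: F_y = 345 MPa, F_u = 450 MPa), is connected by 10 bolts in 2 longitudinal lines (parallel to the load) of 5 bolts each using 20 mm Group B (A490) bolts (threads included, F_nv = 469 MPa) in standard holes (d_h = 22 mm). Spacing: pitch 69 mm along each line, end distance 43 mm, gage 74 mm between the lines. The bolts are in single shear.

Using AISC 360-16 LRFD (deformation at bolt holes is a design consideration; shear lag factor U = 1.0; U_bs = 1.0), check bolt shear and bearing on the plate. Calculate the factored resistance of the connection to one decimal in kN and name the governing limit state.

Bolt shear: A_b = π(20)²/4 = 314.16 mm². φR_n = 0.75 × 469 × 314.16 × 10 × 1 = 1105.1 kN.
Bearing (25 mm plate, F_u = 450 MPa): end bolts L_c = 43 − 22/2 = 32, R_n = min(1.2×32×25×450, 2.4×20×25×450) = 432 kN/bolt; interior L_c = 69 − 22 = 47, R_n = 540 kN/bolt. φR_n = 0.75 × (2×432 + 8×540) = 3888.0 kN.
Governing: min(1105.1, 3888.0) = 1105.1 kN → bolt shear.

1105.1 kN (bolt shear governs)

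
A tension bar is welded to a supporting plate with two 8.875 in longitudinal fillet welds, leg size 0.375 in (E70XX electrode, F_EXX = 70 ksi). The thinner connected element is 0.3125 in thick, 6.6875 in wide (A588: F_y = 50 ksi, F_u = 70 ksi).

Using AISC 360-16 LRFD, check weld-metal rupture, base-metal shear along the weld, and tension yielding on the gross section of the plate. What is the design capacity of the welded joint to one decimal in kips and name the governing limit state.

94.0 kips (gross-section yield governs)

Weld metal: throat = 0.707×0.375 = 0.26513 in, L = 2×8.875 = 17.75 in. φR_n = 0.75 × 0.6 × 70 × 0.26513 × 17.75 = 148.2 kips.
Base metal shear (0.3125 in plate): yield φR_n = 1.0×0.6×50×0.3125×17.75 = 166.4 kips; rupture φR_n = 0.75×0.6×70×0.3125×17.75 = 174.7 kips; take 166.4 kips (yield).
Tension yield (gross): A_g = 6.6875×0.3125 = 2.0898 in². φR_n = 0.90 × 50 × 2.0898 = 94.0 kips.
Governing: min(148.2, 166.4, 94.0) = 94.0 kips → gross-section yield.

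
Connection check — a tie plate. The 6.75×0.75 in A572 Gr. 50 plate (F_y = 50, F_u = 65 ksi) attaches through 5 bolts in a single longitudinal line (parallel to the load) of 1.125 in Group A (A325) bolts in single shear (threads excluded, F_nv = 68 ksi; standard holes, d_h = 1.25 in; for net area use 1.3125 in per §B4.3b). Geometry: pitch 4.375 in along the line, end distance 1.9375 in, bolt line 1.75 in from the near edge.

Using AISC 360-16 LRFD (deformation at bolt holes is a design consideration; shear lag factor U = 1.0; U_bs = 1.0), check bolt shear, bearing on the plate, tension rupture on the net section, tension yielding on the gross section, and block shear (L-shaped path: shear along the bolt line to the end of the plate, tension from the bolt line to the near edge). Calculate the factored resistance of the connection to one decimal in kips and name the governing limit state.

198.8 kips (net-section rupture governs)

Bolt shear: A_b = π(1.125)²/4 = 0.99402 in². φR_n = 0.75 × 68 × 0.99402 × 5 × 1 = 253.5 kips.
Bearing (0.75 in plate, F_u = 65 ksi): end bolts L_c = 1.9375 − 1.25/2 = 1.3125, R_n = min(1.2×1.3125×0.75×65, 2.4×1.125×0.75×65) = 76.781 kips/bolt; interior L_c = 4.375 − 1.25 = 3.125, R_n = 131.63 kips/bolt. φR_n = 0.75 × (1×76.781 + 4×131.63) = 452.5 kips.
Tension rupture (net): A_n = (6.75 − 1×1.3125)×0.75 = 4.0781 in² (U = 1.0, A_e = A_n). φR_n = 0.75 × 65 × 4.0781 = 198.8 kips.
Tension yield (gross): A_g = 6.75×0.75 = 5.0625 in². φR_n = 0.90 × 50 × 5.0625 = 227.8 kips.
Block shear: shear path 1×[1.9375+4×4.375] = 1×19.4375 in, A_gv = 14.578, A_nv = 1×(19.4375 − 4.5×1.3125)×0.75 = 10.148 in²; tension to near edge: (1.75 − 0.5×1.3125)×0.75 = 0.82031 in². R_n = min(0.6×65×10.148, 0.6×50×14.578) + 1.0×65×0.82031 = min(395.77, 437.34) + 53.32 = 449.09 kips. φR_n = 0.75 × 449.09 = 336.8 kips.
Governing: min(253.5, 452.5, 198.8, 227.8, 336.8) = 198.8 kips → net-section rupture.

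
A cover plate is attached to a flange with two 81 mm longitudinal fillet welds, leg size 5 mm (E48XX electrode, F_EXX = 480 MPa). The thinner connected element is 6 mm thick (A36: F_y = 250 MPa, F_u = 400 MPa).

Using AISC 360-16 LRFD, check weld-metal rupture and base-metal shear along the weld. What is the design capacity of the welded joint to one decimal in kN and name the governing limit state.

123.7 kN (weld metal governs)

Weld metal: throat = 0.707×5 = 3.535 mm, L = 2×81 = 162 mm. φR_n = 0.75 × 0.6 × 480 × 3.535 × 162 = 123.7 kN.
Base metal shear (6 mm plate): yield φR_n = 1.0×0.6×250×6×162 = 145.8 kN; rupture φR_n = 0.75×0.6×400×6×162 = 175.0 kN; take 145.8 kN (yield).
Governing: min(123.7, 145.8) = 123.7 kN → weld metal.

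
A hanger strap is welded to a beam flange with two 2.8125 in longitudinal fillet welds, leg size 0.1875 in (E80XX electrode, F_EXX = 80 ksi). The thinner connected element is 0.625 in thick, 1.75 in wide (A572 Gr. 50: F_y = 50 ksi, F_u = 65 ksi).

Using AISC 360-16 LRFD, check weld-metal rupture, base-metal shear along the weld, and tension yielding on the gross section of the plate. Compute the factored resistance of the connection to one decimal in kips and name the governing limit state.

Weld metal: throat = 0.707×0.1875 = 0.13256 in, L = 2×2.8125 = 5.625 in. φR_n = 0.75 × 0.6 × 80 × 0.13256 × 5.625 = 26.8 kips.
Base metal shear (0.625 in plate): yield φR_n = 1.0×0.6×50×0.625×5.625 = 105.5 kips; rupture φR_n = 0.75×0.6×65×0.625×5.625 = 102.8 kips; take 102.8 kips (rupture).
Tension yield (gross): A_g = 1.75×0.625 = 1.0938 in². φR_n = 0.90 × 50 × 1.0938 = 49.2 kips.
Governing: min(26.8, 102.8, 49.2) = 26.8 kips → weld metal.

26.8 kips (weld metal governs)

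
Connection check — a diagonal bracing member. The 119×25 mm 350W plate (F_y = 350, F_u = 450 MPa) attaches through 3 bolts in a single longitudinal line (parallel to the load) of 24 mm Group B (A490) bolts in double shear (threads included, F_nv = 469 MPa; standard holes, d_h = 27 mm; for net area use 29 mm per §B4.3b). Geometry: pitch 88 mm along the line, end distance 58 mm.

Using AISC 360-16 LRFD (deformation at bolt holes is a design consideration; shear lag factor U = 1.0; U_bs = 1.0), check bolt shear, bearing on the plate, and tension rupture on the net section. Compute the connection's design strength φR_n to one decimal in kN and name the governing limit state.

759.4 kN (net-section rupture governs)

Bolt shear: A_b = π(24)²/4 = 452.39 mm². φR_n = 0.75 × 469 × 452.39 × 3 × 2 = 954.8 kN.
Bearing (25 mm plate, F_u = 450 MPa): end bolts L_c = 58 − 27/2 = 44.5, R_n = min(1.2×44.5×25×450, 2.4×24×25×450) = 600.75 kN/bolt; interior L_c = 88 − 27 = 61, R_n = 648 kN/bolt. φR_n = 0.75 × (1×600.75 + 2×648) = 1422.6 kN.
Tension rupture (net): A_n = (119 − 1×29)×25 = 2250 mm² (U = 1.0, A_e = A_n). φR_n = 0.75 × 450 × 2250 = 759.4 kN.
Governing: min(954.8, 1422.6, 759.4) = 759.4 kN → net-section rupture.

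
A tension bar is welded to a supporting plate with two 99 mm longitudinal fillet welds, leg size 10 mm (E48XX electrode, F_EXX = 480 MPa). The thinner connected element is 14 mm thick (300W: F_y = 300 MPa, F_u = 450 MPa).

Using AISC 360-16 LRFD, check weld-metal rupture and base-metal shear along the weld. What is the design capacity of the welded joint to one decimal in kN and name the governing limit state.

302.4 kN (weld metal governs)

Weld metal: throat = 0.707×10 = 7.07 mm, L = 2×99 = 198 mm. φR_n = 0.75 × 0.6 × 480 × 7.07 × 198 = 302.4 kN.
Base metal shear (14 mm plate): yield φR_n = 1.0×0.6×300×14×198 = 499.0 kN; rupture φR_n = 0.75×0.6×450×14×198 = 561.3 kN; take 499.0 kN (yield).
Governing: min(302.4, 499.0) = 302.4 kN → weld metal.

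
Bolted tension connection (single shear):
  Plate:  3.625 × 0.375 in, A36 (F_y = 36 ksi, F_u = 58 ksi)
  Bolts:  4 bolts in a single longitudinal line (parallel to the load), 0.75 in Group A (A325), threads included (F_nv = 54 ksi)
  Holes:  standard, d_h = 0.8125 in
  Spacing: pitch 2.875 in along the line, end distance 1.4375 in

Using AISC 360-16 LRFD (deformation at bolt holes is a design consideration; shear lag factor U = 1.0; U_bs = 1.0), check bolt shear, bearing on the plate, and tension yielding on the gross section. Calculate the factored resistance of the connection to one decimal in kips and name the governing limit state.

Bolt shear: A_b = π(0.75)²/4 = 0.44179 in². φR_n = 0.75 × 54 × 0.44179 × 4 × 1 = 71.6 kips.
Bearing (0.375 in plate, F_u = 58 ksi): end bolts L_c = 1.4375 − 0.8125/2 = 1.03125, R_n = min(1.2×1.03125×0.375×58, 2.4×0.75×0.375×58) = 26.916 kips/bolt; interior L_c = 2.875 − 0.8125 = 2.0625, R_n = 39.15 kips/bolt. φR_n = 0.75 × (1×26.916 + 3×39.15) = 108.3 kips.
Tension yield (gross): A_g = 3.625×0.375 = 1.3594 in². φR_n = 0.90 × 36 × 1.3594 = 44.0 kips.
Governing: min(71.6, 108.3, 44.0) = 44.0 kips → gross-section yield.

44.0 kips (gross-section yield governs)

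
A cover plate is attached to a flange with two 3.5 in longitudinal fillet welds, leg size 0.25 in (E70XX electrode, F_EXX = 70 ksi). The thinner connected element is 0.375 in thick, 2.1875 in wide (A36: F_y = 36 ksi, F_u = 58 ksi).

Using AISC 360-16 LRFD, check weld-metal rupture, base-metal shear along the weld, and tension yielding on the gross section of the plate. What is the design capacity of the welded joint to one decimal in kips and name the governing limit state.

Weld metal: throat = 0.707×0.25 = 0.17675 in, L = 2×3.5 = 7 in. φR_n = 0.75 × 0.6 × 70 × 0.17675 × 7 = 39.0 kips.
Base metal shear (0.375 in plate): yield φR_n = 1.0×0.6×36×0.375×7 = 56.7 kips; rupture φR_n = 0.75×0.6×58×0.375×7 = 68.5 kips; take 56.7 kips (yield).
Tension yield (gross): A_g = 2.1875×0.375 = 0.82031 in². φR_n = 0.90 × 36 × 0.82031 = 26.6 kips.
Governing: min(39.0, 56.7, 26.6) = 26.6 kips → gross-section yield.

26.6 kips (gross-section yield governs)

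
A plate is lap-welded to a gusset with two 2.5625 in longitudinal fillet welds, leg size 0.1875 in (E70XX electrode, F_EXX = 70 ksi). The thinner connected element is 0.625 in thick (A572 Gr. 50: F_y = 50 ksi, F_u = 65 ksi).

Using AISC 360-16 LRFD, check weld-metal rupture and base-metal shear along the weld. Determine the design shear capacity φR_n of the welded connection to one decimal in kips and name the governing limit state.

21.4 kips (weld metal governs)

Weld metal: throat = 0.707×0.1875 = 0.13256 in, L = 2×2.5625 = 5.125 in. φR_n = 0.75 × 0.6 × 70 × 0.13256 × 5.125 = 21.4 kips.
Base metal shear (0.625 in plate): yield φR_n = 1.0×0.6×50×0.625×5.125 = 96.1 kips; rupture φR_n = 0.75×0.6×65×0.625×5.125 = 93.7 kips; take 93.7 kips (rupture).
Governing: min(21.4, 93.7) = 21.4 kips → weld metal.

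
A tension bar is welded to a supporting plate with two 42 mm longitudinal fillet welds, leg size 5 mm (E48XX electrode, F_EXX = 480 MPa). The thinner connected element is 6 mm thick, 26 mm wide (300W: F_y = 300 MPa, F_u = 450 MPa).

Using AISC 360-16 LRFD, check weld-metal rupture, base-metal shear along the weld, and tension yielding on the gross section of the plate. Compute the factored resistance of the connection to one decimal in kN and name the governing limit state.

Weld metal: throat = 0.707×5 = 3.535 mm, L = 2×42 = 84 mm. φR_n = 0.75 × 0.6 × 480 × 3.535 × 84 = 64.1 kN.
Base metal shear (6 mm plate): yield φR_n = 1.0×0.6×300×6×84 = 90.7 kN; rupture φR_n = 0.75×0.6×450×6×84 = 102.1 kN; take 90.7 kN (yield).
Tension yield (gross): A_g = 26×6 = 156 mm². φR_n = 0.90 × 300 × 156 = 42.1 kN.
Governing: min(64.1, 90.7, 42.1) = 42.1 kN → gross-section yield.

42.1 kN (gross-section yield governs)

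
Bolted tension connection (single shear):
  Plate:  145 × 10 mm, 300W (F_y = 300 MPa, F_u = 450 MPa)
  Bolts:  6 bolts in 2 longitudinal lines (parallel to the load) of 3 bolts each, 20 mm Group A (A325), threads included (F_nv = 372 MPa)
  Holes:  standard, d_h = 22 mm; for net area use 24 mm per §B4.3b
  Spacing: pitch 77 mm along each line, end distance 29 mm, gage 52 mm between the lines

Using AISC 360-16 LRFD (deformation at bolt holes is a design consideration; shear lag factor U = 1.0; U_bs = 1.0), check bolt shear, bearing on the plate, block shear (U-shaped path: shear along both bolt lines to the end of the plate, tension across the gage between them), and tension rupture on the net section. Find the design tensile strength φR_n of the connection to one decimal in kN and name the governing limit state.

327.4 kN (net-section rupture governs)

Bolt shear: A_b = π(20)²/4 = 314.16 mm². φR_n = 0.75 × 372 × 314.16 × 6 × 1 = 525.9 kN.
Bearing (10 mm plate, F_u = 450 MPa): end bolts L_c = 29 − 22/2 = 18, R_n = min(1.2×18×10×450, 2.4×20×10×450) = 97.2 kN/bolt; interior L_c = 77 − 22 = 55, R_n = 216 kN/bolt. φR_n = 0.75 × (2×97.2 + 4×216) = 793.8 kN.
Block shear: shear path 2×[29+2×77] = 2×183 mm, A_gv = 3660, A_nv = 2×(183 − 2.5×24)×10 = 2460 mm²; tension across gage: (52 − 1×24)×10 = 280 mm². R_n = min(0.6×450×2460, 0.6×300×3660) + 1.0×450×280 = min(664.2, 658.8) + 126 = 784.8 kN. φR_n = 0.75 × 784.8 = 588.6 kN.
Tension rupture (net): A_n = (145 − 2×24)×10 = 970 mm² (U = 1.0, A_e = A_n). φR_n = 0.75 × 450 × 970 = 327.4 kN.
Governing: min(525.9, 793.8, 588.6, 327.4) = 327.4 kN → net-section rupture.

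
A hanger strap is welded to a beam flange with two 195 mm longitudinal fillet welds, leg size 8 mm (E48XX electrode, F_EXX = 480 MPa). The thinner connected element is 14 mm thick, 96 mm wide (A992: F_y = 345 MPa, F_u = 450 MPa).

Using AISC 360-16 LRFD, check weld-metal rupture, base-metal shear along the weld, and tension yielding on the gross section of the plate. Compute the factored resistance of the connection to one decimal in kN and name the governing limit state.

417.3 kN (gross-section yield governs)

Weld metal: throat = 0.707×8 = 5.656 mm, L = 2×195 = 390 mm. φR_n = 0.75 × 0.6 × 480 × 5.656 × 390 = 476.5 kN.
Base metal shear (14 mm plate): yield φR_n = 1.0×0.6×345×14×390 = 1130.2 kN; rupture φR_n = 0.75×0.6×450×14×390 = 1105.7 kN; take 1105.7 kN (rupture).
Tension yield (gross): A_g = 96×14 = 1344 mm². φR_n = 0.90 × 345 × 1344 = 417.3 kN.
Governing: min(476.5, 1105.7, 417.3) = 417.3 kN → gross-section yield.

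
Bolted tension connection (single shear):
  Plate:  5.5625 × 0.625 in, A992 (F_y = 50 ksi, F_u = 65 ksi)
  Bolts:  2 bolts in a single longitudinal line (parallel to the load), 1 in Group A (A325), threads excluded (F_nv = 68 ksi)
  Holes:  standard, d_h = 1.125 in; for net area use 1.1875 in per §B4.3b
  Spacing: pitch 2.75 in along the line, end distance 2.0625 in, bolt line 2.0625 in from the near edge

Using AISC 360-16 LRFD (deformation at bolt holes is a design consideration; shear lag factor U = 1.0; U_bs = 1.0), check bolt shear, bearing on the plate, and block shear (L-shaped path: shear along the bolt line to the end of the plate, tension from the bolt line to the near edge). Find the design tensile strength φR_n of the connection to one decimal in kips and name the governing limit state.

80.1 kips (bolt shear governs)

Bolt shear: A_b = π(1)²/4 = 0.7854 in². φR_n = 0.75 × 68 × 0.7854 × 2 × 1 = 80.1 kips.
Bearing (0.625 in plate, F_u = 65 ksi): end bolts L_c = 2.0625 − 1.125/2 = 1.5, R_n = min(1.2×1.5×0.625×65, 2.4×1×0.625×65) = 73.125 kips/bolt; interior L_c = 2.75 − 1.125 = 1.625, R_n = 79.219 kips/bolt. φR_n = 0.75 × (1×73.125 + 1×79.219) = 114.3 kips.
Block shear: shear path 1×[2.0625+1×2.75] = 1×4.8125 in, A_gv = 3.0078, A_nv = 1×(4.8125 − 1.5×1.1875)×0.625 = 1.8945 in²; tension to near edge: (2.0625 − 0.5×1.1875)×0.625 = 0.91797 in². R_n = min(0.6×65×1.8945, 0.6×50×3.0078) + 1.0×65×0.91797 = min(73.886, 90.234) + 59.668 = 133.55 kips. φR_n = 0.75 × 133.55 = 100.2 kips.
Governing: min(80.1, 114.3, 100.2) = 80.1 kips → bolt shear.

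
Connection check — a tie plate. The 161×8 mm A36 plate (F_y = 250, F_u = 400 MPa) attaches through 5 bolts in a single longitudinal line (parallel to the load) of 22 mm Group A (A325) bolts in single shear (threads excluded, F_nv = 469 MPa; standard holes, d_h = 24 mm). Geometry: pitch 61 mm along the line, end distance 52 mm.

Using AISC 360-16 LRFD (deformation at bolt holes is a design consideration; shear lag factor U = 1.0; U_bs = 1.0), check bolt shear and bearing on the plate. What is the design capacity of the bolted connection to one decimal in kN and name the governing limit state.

Bolt shear: A_b = π(22)²/4 = 380.13 mm². φR_n = 0.75 × 469 × 380.13 × 5 × 1 = 668.6 kN.
Bearing (8 mm plate, F_u = 400 MPa): end bolts L_c = 52 − 24/2 = 40, R_n = min(1.2×40×8×400, 2.4×22×8×400) = 153.6 kN/bolt; interior L_c = 61 − 24 = 37, R_n = 142.08 kN/bolt. φR_n = 0.75 × (1×153.6 + 4×142.08) = 541.4 kN.
Governing: min(668.6, 541.4) = 541.4 kN → bearing.

541.4 kN (bearing governs)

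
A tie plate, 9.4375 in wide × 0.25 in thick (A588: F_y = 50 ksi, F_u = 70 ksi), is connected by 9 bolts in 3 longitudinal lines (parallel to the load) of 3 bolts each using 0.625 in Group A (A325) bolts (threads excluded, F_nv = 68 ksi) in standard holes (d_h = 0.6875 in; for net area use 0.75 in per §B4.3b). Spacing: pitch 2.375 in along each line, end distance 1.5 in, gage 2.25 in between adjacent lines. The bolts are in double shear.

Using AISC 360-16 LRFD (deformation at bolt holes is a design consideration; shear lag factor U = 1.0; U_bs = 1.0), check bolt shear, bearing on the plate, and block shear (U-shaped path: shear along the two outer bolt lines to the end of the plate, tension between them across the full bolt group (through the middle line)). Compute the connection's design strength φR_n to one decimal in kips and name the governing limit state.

Bolt shear: A_b = π(0.625)²/4 = 0.3068 in². φR_n = 0.75 × 68 × 0.3068 × 9 × 2 = 281.6 kips.
Bearing (0.25 in plate, F_u = 70 ksi): end bolts L_c = 1.5 − 0.6875/2 = 1.15625, R_n = min(1.2×1.15625×0.25×70, 2.4×0.625×0.25×70) = 24.281 kips/bolt; interior L_c = 2.375 − 0.6875 = 1.6875, R_n = 26.25 kips/bolt. φR_n = 0.75 × (3×24.281 + 6×26.25) = 172.8 kips.
Block shear: shear path 2×[1.5+2×2.375] = 2×6.25 in, A_gv = 3.125, A_nv = 2×(6.25 − 2.5×0.75)×0.25 = 2.1875 in²; tension across gage: (4.5 − 2×0.75)×0.25 = 0.75 in². R_n = min(0.6×70×2.1875, 0.6×50×3.125) + 1.0×70×0.75 = min(91.875, 93.75) + 52.5 = 144.38 kips. φR_n = 0.75 × 144.38 = 108.3 kips.
Governing: min(281.6, 172.8, 108.3) = 108.3 kips → block shear.

108.3 kips (block shear governs)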